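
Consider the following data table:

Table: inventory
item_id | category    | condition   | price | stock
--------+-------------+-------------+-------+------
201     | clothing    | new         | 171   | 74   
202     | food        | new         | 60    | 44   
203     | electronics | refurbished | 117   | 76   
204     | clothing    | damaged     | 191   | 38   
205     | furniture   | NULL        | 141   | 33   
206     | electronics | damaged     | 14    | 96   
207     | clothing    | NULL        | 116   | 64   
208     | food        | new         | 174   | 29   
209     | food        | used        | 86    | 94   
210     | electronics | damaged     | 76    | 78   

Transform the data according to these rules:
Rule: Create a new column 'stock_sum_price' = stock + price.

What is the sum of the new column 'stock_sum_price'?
1772

Step 1: For each record, compute stock + price
Example calculations:
  74 + 171 = 245
  44 + 60 = 104
  76 + 117 = 193
  ...
Step 2: Sum all derived values
Step 3: Total = 1772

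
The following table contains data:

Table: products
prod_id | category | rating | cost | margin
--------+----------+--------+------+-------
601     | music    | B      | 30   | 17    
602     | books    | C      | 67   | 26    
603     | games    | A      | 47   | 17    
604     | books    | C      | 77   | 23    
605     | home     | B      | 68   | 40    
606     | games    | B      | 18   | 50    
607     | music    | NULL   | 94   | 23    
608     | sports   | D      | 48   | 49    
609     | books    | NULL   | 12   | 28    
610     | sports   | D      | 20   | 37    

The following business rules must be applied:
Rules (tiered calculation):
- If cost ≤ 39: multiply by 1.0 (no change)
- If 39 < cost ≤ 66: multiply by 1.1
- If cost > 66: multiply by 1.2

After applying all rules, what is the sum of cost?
551.7

Step 1: Tier 1 (cost ≤ 39): 4 records, sum = 80 × 1.0 = 80.0
Step 2: Tier 2 (39 < cost ≤ 66): 2 records, sum = 95 × 1.1 = 104.5
Step 3: Tier 3 (cost > 66): 4 records, sum = 306 × 1.2 = 367.2
Step 4: Final sum = 80.0 + 104.5 + 367.2 = 551.7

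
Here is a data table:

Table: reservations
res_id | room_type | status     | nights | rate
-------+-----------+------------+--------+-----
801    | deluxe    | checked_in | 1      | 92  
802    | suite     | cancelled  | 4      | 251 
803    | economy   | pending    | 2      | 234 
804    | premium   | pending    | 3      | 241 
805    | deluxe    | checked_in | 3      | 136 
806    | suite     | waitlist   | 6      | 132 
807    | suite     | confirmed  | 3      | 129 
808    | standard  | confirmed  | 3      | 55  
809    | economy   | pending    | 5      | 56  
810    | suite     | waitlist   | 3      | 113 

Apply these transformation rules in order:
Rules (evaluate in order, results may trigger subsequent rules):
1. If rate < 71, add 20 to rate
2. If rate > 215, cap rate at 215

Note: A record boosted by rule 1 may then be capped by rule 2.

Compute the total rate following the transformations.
1398

Step 1: Apply rule 1 to records with rate < 71
  - 2 records get bonus of 20
  - Of these, 0 records then exceed 215 and get capped
Step 2: Apply rule 2 to records with rate > 215
  - 3 records (original) are capped
Step 3: Calculate final sum = 1398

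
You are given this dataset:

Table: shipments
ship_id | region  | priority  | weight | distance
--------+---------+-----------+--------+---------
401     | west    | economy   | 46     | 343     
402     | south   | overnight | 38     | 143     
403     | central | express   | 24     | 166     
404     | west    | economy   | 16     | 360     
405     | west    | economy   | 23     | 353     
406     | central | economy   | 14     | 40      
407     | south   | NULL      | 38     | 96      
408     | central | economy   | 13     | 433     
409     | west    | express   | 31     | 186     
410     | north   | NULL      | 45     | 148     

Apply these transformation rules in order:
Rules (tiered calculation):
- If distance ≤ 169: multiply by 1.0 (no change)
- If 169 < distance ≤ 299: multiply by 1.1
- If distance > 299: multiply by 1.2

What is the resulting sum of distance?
2584.4

Step 1: Tier 1 (distance ≤ 169): 5 records, sum = 593 × 1.0 = 593.0
Step 2: Tier 2 (169 < distance ≤ 299): 1 records, sum = 186 × 1.1 = 204.6
Step 3: Tier 3 (distance > 299): 4 records, sum = 1489 × 1.2 = 1786.8
Step 4: Final sum = 593.0 + 204.6 + 1786.8 = 2584.4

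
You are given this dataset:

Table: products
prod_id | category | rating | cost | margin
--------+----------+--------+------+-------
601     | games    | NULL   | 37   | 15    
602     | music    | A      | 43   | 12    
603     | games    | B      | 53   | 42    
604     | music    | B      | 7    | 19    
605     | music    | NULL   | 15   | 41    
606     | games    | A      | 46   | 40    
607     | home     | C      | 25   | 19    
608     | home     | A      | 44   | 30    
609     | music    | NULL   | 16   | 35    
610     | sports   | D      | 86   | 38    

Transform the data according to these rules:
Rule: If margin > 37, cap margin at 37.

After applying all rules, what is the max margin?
37

Step 1: Original maximum margin = 42
Step 2: Apply cap at 37
Step 3: 4 records had margin > 37 and were capped
Step 4: Maximum after transformation = 37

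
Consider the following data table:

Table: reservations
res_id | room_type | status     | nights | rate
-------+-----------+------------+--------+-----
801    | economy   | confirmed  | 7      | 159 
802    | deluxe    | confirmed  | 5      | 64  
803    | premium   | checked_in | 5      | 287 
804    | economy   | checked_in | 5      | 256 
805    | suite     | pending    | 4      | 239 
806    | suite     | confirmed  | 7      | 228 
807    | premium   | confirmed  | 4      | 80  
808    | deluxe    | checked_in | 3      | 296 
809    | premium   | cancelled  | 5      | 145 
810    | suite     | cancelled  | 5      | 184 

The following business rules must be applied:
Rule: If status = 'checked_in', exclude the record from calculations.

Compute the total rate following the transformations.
1099

Step 1: Identify records where status = 'checked_in'
Step 2: The excluded records sum to 839
Step 3: Original total rate = 1938
Step 4: Remaining total = 1938 - 839 = 1099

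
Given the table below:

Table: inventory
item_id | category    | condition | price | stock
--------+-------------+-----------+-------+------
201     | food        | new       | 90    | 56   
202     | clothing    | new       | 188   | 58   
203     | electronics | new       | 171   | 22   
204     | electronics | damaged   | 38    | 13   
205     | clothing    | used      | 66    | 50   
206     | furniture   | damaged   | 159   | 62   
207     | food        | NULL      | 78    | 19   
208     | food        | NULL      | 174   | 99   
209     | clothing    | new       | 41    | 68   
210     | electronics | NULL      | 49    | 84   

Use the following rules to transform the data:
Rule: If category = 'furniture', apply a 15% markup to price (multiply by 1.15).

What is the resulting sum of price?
1077.85

Step 1: Records with category = 'furniture' have total price = 159
Step 2: Apply multiplier: 159 × 1.15 = 182.85
Step 3: Other records total: 895
Step 4: Final sum = 182.85 + 895 = 1077.85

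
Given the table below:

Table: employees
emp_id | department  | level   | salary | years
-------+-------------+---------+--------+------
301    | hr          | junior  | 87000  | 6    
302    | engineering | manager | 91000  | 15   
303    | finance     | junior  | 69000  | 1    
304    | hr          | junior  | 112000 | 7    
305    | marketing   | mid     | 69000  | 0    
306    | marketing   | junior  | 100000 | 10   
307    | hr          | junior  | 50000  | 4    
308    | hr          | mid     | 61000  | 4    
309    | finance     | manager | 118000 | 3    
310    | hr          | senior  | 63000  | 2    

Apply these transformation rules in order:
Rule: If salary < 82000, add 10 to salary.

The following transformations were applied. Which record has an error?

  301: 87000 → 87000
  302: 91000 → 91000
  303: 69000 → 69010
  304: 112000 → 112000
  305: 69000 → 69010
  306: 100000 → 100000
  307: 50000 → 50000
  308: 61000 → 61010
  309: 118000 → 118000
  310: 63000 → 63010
Record 307 has an error. The correct transformed value should be 50010, not 50000.

Step 1: Check each record against the rule
Step 2: Record 307 has salary = 50000
Step 3: Since 50000 < 82000, the bonus should have been applied
Step 4: Correct value = 50010, but claimed value = 50000
Conclusion: Record 307 has the error.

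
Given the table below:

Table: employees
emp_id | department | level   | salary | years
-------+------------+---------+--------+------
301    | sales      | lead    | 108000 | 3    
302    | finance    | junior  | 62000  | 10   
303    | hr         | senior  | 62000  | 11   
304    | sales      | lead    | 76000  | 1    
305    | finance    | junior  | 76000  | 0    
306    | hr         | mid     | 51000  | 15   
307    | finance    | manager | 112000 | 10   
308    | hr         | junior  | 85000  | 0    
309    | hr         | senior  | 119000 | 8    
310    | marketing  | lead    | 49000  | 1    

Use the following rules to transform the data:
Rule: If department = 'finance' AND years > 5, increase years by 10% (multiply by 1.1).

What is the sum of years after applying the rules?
61.0

Step 1: Find records where department = 'finance' AND years > 5
Step 2: 2 records match, summing to 20
Step 3: After multiplier: 20 × 1.1 = 22.0
Step 4: Unaffected records sum: 39
Step 5: Final sum = 22.0 + 39 = 61.0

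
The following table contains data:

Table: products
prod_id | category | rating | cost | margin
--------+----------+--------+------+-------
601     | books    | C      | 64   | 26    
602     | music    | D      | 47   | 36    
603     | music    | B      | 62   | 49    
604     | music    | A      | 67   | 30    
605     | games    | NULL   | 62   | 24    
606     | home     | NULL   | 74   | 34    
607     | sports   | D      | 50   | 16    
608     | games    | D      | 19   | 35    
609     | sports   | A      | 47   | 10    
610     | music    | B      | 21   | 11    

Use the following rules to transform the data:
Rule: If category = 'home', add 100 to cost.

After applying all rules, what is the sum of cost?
613

Step 1: Count records where category = 'home': 1
Step 2: Total bonus added: 1 × 100 = 100
Step 3: Original sum of cost: 513
Step 4: Final sum = 513 + 100 = 613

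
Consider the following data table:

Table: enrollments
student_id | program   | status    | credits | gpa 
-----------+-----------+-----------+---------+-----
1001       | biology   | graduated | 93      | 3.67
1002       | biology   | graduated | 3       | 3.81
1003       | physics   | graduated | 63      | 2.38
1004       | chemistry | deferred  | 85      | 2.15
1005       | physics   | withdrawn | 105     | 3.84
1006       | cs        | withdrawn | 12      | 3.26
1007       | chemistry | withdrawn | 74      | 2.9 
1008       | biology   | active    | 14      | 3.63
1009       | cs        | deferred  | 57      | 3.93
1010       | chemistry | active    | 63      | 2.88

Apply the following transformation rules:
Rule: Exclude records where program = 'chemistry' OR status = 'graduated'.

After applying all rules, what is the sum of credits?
188

Step 1: Find records where program = 'chemistry' OR status = 'graduated'
Step 2: 6 records match, summing to 381
Step 3: Original sum: 569
Step 4: Remaining sum = 569 - 381 = 188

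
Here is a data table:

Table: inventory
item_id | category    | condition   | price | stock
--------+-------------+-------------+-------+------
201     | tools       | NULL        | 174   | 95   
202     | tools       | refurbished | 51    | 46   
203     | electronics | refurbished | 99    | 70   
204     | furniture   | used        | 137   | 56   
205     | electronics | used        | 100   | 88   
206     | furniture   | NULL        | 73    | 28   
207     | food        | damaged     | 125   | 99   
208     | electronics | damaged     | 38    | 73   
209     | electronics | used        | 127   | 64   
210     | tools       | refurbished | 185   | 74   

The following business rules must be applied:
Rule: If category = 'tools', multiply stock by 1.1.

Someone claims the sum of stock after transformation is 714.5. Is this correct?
Yes, the result is correct.

Step 1: Calculate the correct sum after transformation
Step 2: Apply multiplier 1.1 to records where category = 'tools'
Step 3: Correct result = 714.5
Step 4: Claimed result = 714.5
Step 5: 714.5 = 714.5 ✓
Conclusion: The claimed result is correct.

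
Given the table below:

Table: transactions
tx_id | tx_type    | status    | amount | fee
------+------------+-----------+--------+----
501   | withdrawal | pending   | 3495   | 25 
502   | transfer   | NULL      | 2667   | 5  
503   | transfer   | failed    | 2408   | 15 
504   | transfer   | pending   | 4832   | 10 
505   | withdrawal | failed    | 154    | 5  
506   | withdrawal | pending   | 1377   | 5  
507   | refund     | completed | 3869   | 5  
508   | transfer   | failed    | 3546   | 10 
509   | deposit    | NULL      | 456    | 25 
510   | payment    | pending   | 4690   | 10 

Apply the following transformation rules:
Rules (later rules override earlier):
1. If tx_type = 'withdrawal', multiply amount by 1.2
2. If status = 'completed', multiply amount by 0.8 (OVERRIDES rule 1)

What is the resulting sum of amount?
27725.4

Step 1: Rule 2 takes priority for records with status = 'completed'
  - 1 records: 3869 × 0.8 = 3095.2
Step 2: Rule 1 applies to remaining records with tx_type = 'withdrawal'
  - 3 records: 5026 × 1.2 = 6031.2
Step 3: Other records unchanged: 18599
Step 4: Final sum = 3095.2 + 6031.2 + 18599 = 27725.4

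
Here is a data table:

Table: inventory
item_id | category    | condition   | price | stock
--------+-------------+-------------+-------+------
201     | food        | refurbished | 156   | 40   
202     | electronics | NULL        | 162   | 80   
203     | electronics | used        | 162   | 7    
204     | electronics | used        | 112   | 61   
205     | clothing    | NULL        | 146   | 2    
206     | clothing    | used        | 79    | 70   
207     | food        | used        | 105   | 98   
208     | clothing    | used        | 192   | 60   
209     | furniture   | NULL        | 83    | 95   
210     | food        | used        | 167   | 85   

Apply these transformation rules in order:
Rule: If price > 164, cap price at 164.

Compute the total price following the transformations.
1333

Step 1: 2 records have price > 164
Step 2: These records originally summed to 359
Step 3: After capping: 2 × 164 = 328
Step 4: Unaffected records sum: 1005
Step 5: Final sum = 328 + 1005 = 1333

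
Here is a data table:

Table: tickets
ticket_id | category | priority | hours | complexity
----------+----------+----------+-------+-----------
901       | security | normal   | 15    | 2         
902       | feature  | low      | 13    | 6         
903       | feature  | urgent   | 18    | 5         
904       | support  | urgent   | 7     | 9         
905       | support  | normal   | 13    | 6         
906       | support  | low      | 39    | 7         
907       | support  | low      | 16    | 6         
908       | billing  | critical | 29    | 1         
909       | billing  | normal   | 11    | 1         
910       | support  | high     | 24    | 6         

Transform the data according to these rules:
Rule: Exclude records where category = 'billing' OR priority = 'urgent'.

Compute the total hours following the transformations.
120

Step 1: Find records where category = 'billing' OR priority = 'urgent'
Step 2: 4 records match, summing to 65
Step 3: Original sum: 185
Step 4: Remaining sum = 185 - 65 = 120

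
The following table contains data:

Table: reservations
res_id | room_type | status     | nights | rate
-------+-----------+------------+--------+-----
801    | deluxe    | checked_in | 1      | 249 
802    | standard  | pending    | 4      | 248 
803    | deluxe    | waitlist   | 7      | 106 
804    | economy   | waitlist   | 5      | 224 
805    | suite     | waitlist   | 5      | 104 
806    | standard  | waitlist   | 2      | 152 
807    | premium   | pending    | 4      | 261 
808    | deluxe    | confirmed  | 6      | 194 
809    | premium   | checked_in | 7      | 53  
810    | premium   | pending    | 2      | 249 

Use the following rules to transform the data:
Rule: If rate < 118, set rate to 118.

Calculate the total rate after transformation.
1931

Step 1: 3 records have rate < 118
Step 2: These records originally summed to 263
Step 3: After setting to minimum: 3 × 118 = 354
Step 4: Unaffected records sum: 1577
Step 5: Final sum = 354 + 1577 = 1931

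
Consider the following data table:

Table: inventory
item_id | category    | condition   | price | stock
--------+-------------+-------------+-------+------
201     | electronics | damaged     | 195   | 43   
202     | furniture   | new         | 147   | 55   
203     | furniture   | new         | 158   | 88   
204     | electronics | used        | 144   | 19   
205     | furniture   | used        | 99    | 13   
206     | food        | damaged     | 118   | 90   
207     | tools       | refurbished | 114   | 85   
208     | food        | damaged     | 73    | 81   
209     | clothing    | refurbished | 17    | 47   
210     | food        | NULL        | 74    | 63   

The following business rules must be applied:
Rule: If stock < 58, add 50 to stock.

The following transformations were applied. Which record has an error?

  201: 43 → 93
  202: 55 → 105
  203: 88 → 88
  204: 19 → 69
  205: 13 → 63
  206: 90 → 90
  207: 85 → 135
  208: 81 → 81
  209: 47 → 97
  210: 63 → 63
Record 207 has an error. The correct transformed value should be 85, not 135.

Step 1: Check each record against the rule
Step 2: Record 207 has stock = 85
Step 3: Since 85 >= 58, the bonus should not have been applied
Step 4: Correct value = 85, but claimed value = 135
Conclusion: Record 207 has the error.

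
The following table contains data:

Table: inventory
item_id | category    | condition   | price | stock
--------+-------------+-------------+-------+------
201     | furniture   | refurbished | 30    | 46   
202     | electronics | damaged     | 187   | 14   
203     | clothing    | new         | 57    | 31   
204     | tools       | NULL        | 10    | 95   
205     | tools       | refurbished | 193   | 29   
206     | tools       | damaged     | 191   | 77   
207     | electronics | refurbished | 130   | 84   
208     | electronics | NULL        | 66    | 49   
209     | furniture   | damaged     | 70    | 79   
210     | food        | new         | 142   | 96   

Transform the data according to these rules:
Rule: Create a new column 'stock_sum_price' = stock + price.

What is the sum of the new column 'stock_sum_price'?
1676

Step 1: For each record, compute stock + price
Example calculations:
  46 + 30 = 76
  14 + 187 = 201
  31 + 57 = 88
  ...
Step 2: Sum all derived values
Step 3: Total = 1676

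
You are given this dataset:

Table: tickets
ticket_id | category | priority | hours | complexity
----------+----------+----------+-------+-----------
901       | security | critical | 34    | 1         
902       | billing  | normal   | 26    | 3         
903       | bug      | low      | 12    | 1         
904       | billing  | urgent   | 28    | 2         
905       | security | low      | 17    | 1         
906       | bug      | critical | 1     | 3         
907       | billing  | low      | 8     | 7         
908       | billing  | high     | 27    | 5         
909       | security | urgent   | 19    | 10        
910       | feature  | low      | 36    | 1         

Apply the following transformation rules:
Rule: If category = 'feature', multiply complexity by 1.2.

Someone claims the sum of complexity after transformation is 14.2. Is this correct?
No, the correct result is 34.2.

Step 1: Calculate the correct sum after transformation
Step 2: Apply multiplier 1.2 to records where category = 'feature'
Step 3: Correct result = 34.2
Step 4: Claimed result = 14.2
Step 5: 34.2 ≠ 14.2
Conclusion: The claimed result is incorrect. The correct answer is 34.2.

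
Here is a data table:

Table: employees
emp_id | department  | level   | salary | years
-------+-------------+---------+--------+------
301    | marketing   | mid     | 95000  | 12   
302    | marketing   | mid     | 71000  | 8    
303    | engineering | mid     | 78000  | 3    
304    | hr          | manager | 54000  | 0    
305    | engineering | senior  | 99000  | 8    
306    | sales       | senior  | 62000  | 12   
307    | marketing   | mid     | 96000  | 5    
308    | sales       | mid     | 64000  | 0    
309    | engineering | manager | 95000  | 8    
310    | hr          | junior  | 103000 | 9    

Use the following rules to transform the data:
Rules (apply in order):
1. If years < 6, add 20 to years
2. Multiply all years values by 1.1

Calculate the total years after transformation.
159.5

Step 1: Apply Rule 1 - Add 20 to records with years < 6
  - 4 records affected: 8 + (4 × 20) = 88
  - Unaffected records: 57
  - Sum after Rule 1: 145
Step 2: Apply Rule 2 - Multiply all by 1.1
  - 145 × 1.1 = 159.5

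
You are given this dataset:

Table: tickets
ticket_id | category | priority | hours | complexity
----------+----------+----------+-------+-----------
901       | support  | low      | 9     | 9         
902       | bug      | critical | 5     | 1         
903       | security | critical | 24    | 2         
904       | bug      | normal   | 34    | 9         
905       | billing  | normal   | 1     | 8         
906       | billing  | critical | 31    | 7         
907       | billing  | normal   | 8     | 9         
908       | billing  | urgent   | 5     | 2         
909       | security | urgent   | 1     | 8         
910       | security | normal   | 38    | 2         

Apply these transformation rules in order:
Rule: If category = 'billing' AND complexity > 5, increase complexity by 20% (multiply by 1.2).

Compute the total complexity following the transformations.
61.8

Step 1: Find records where category = 'billing' AND complexity > 5
Step 2: 3 records match, summing to 24
Step 3: After multiplier: 24 × 1.2 = 28.8
Step 4: Unaffected records sum: 33
Step 5: Final sum = 28.8 + 33 = 61.8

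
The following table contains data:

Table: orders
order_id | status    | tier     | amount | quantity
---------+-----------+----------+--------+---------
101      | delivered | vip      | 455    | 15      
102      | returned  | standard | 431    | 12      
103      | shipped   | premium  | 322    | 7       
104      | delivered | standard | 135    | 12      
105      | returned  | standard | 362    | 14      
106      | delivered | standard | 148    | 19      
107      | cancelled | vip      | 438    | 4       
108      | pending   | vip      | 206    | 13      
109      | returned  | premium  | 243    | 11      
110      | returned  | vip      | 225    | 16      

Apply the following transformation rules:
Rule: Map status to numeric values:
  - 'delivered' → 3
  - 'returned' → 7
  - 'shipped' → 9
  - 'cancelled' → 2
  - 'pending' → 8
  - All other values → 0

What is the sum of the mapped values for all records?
56

Step 1: Apply mapping to each record
Step 2: Count by status:
  'delivered': 3 records × 3 = 9
  'returned': 4 records × 7 = 28
  'shipped': 1 records × 9 = 9
  'cancelled': 1 records × 2 = 2
  'pending': 1 records × 8 = 8
Step 3: Sum all mapped values = 56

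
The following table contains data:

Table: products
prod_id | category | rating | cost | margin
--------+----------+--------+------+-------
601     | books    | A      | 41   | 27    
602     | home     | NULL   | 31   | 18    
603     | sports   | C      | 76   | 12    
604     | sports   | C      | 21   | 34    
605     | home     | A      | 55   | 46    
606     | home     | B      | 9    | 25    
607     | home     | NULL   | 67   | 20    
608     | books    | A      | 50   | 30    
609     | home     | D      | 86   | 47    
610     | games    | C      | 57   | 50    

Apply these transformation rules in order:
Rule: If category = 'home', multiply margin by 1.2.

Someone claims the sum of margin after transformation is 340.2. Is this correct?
Yes, the result is correct.

Step 1: Calculate the correct sum after transformation
Step 2: Apply multiplier 1.2 to records where category = 'home'
Step 3: Correct result = 340.2
Step 4: Claimed result = 340.2
Step 5: 340.2 = 340.2 ✓
Conclusion: The claimed result is correct.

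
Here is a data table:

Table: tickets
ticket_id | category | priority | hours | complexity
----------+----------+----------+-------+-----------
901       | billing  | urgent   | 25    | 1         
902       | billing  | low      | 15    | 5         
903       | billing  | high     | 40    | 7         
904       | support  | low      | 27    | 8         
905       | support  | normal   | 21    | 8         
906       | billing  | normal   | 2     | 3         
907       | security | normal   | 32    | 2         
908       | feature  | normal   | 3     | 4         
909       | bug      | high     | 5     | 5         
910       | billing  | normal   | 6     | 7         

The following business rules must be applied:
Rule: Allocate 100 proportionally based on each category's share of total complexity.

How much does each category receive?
billing: 46.0, bug: 10.0, feature: 8.0, security: 4.0, support: 32.0

Step 1: Calculate total complexity = 50
Step 2: Calculate each category's proportion:
  billing: 23/50 = 46.00% → 46.0
  bug: 5/50 = 10.00% → 10.0
  feature: 4/50 = 8.00% → 8.0
  security: 2/50 = 4.00% → 4.0
  support: 16/50 = 32.00% → 32.0
Step 3: Verify: sum of allocations ≈ 100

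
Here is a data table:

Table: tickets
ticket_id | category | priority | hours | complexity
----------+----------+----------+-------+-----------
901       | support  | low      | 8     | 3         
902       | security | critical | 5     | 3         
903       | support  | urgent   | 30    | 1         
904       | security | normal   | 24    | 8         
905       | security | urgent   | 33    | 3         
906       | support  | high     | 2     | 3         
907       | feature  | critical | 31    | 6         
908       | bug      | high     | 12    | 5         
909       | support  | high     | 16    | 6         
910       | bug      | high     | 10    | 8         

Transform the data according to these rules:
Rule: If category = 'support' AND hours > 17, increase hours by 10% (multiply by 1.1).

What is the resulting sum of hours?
174.0

Step 1: Find records where category = 'support' AND hours > 17
Step 2: 1 records match, summing to 30
Step 3: After multiplier: 30 × 1.1 = 33.0
Step 4: Unaffected records sum: 141
Step 5: Final sum = 33.0 + 141 = 174.0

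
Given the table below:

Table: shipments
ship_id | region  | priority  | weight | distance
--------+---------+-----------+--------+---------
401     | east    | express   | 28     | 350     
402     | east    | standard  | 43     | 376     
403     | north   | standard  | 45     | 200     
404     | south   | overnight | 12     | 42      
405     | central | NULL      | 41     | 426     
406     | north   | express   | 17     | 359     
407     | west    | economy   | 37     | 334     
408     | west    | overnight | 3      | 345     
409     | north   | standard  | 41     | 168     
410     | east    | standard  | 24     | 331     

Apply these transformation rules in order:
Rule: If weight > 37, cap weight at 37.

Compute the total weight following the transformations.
269

Step 1: 4 records have weight > 37
Step 2: These records originally summed to 170
Step 3: After capping: 4 × 37 = 148
Step 4: Unaffected records sum: 121
Step 5: Final sum = 148 + 121 = 269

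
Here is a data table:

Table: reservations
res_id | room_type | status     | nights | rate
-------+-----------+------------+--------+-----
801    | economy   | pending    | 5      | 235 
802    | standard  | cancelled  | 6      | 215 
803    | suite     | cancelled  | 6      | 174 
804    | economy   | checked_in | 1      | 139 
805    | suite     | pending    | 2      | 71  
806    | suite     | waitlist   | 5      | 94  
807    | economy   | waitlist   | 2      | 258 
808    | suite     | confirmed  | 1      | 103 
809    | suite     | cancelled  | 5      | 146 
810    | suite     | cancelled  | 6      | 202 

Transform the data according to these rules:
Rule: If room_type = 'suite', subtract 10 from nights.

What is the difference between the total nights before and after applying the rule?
60

Step 1: Original sum of nights = 39
Step 2: 6 records have room_type = 'suite'
Step 3: Each affected record changes by -10
Step 4: Total change = 6 × -10 = -60
Step 5: New sum = 39 + -60 = -21
Step 6: Difference = |-21 - 39| = 60
        (Sum decreased by 60)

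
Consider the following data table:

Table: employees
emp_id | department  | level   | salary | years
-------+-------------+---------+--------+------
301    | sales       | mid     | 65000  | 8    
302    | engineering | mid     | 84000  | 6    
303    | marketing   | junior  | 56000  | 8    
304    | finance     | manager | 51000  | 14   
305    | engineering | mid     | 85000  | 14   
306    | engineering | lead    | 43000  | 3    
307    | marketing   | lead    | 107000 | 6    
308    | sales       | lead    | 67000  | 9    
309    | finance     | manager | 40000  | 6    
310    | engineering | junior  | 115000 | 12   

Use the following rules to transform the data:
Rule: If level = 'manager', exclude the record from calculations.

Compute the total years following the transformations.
66

Step 1: Identify records where level = 'manager'
Step 2: The excluded records sum to 20
Step 3: Original total years = 86
Step 4: Remaining total = 86 - 20 = 66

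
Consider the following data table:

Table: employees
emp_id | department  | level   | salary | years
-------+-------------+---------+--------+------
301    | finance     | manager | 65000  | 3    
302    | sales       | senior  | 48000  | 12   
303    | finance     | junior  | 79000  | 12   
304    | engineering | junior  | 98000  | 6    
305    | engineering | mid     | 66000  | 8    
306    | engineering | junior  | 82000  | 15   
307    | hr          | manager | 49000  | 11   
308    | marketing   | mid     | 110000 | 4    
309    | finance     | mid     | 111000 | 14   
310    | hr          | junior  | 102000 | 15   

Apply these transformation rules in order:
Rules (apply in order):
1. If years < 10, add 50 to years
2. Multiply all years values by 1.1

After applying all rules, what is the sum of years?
330.0

Step 1: Apply Rule 1 - Add 50 to records with years < 10
  - 4 records affected: 21 + (4 × 50) = 221
  - Unaffected records: 79
  - Sum after Rule 1: 300
Step 2: Apply Rule 2 - Multiply all by 1.1
  - 300 × 1.1 = 330.0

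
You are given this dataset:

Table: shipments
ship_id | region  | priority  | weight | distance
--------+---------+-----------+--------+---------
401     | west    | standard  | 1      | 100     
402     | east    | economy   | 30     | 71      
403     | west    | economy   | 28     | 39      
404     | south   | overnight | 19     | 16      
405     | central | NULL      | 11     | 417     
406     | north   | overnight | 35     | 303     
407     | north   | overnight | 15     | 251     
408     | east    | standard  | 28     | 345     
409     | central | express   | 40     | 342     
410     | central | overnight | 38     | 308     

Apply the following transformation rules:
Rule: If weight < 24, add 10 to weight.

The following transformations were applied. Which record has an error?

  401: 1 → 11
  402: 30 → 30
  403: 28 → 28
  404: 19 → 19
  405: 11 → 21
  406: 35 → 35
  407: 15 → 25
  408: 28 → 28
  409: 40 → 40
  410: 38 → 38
Record 404 has an error. The correct transformed value should be 29, not 19.

Step 1: Check each record against the rule
Step 2: Record 404 has weight = 19
Step 3: Since 19 < 24, the bonus should have been applied
Step 4: Correct value = 29, but claimed value = 19
Conclusion: Record 404 has the error.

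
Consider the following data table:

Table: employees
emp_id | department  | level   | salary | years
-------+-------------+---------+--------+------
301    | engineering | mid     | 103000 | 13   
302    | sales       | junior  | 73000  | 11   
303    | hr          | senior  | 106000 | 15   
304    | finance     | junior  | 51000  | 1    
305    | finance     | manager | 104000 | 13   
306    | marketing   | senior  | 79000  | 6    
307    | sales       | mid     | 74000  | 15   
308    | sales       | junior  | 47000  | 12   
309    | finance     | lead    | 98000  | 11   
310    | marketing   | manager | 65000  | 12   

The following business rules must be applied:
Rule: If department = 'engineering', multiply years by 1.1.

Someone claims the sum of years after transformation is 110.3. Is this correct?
Yes, the result is correct.

Step 1: Calculate the correct sum after transformation
Step 2: Apply multiplier 1.1 to records where department = 'engineering'
Step 3: Correct result = 110.3
Step 4: Claimed result = 110.3
Step 5: 110.3 = 110.3 ✓
Conclusion: The claimed result is correct.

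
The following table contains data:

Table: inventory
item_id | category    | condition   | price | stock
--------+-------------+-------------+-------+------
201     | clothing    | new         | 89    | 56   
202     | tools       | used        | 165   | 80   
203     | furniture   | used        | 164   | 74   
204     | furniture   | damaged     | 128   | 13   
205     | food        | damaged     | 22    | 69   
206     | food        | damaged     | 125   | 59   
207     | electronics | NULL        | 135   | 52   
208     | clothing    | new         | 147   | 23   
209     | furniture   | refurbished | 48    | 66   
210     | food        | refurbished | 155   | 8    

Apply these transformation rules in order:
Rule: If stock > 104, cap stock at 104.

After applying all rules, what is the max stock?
80

Step 1: Original maximum stock = 80
Step 2: Check cap of 104 against maximum
Step 3: No records exceed the cap (max 80 <= cap 104), so no capping applies
Step 4: Maximum after transformation = 80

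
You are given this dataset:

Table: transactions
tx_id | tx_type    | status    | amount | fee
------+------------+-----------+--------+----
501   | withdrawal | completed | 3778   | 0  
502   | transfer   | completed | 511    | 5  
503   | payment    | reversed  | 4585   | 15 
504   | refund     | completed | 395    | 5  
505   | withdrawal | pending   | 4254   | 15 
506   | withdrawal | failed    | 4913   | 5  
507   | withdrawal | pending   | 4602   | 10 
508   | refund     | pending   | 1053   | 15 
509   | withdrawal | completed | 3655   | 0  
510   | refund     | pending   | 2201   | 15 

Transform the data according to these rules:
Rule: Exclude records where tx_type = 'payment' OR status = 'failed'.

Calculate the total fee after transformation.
65

Step 1: Find records where tx_type = 'payment' OR status = 'failed'
Step 2: 2 records match, summing to 20
Step 3: Original sum: 85
Step 4: Remaining sum = 85 - 20 = 65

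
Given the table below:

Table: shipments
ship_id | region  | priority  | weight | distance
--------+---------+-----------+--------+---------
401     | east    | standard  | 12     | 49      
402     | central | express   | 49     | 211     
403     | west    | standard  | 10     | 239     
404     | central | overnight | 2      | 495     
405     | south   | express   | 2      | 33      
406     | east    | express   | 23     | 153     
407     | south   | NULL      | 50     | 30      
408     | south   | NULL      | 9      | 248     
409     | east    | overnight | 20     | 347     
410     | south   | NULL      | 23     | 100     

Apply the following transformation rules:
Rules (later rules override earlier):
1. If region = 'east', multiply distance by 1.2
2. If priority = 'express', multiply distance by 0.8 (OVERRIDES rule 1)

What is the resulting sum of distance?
1904.8

Step 1: Rule 2 takes priority for records with priority = 'express'
  - 3 records: 397 × 0.8 = 317.6
Step 2: Rule 1 applies to remaining records with region = 'east'
  - 2 records: 396 × 1.2 = 475.2
Step 3: Other records unchanged: 1112
Step 4: Final sum = 317.6 + 475.2 + 1112 = 1904.8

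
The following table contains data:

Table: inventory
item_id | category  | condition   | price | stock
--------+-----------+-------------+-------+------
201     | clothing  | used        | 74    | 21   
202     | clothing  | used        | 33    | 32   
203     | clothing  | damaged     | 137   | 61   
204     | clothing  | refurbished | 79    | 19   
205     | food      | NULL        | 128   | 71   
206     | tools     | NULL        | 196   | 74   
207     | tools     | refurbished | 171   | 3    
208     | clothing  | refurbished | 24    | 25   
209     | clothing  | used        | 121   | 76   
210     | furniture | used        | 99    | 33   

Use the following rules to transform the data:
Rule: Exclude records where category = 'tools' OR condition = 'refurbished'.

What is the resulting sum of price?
592

Step 1: Find records where category = 'tools' OR condition = 'refurbished'
Step 2: 4 records match, summing to 470
Step 3: Original sum: 1062
Step 4: Remaining sum = 1062 - 470 = 592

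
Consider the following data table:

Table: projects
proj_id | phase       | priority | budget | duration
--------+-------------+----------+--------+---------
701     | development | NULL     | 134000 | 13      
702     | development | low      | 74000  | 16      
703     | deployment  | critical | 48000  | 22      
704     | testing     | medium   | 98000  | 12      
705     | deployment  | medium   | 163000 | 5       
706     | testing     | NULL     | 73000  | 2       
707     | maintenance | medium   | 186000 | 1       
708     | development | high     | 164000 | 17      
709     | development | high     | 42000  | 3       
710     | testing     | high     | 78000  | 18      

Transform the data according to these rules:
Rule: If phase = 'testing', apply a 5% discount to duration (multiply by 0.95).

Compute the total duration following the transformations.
107.4

Step 1: Records with phase = 'testing' have total duration = 32
Step 2: Apply multiplier: 32 × 0.95 = 30.4
Step 3: Other records total: 77
Step 4: Final sum = 30.4 + 77 = 107.4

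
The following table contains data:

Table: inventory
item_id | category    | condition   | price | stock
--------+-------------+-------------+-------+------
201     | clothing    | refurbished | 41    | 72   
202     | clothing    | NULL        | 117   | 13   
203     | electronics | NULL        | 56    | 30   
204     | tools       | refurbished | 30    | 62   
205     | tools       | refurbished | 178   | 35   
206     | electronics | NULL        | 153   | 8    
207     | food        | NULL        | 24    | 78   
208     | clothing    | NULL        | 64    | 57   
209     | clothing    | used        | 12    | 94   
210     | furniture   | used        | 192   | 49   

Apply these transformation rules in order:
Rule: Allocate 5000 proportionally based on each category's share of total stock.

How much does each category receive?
clothing: 2369.48, electronics: 381.53, food: 783.13, furniture: 491.97, tools: 973.9

Step 1: Calculate total stock = 498
Step 2: Calculate each category's proportion:
  clothing: 236/498 = 47.39% → 2369.48
  electronics: 38/498 = 7.63% → 381.53
  food: 78/498 = 15.66% → 783.13
  furniture: 49/498 = 9.84% → 491.97
  tools: 97/498 = 19.48% → 973.9
Step 3: Verify: sum of allocations ≈ 5000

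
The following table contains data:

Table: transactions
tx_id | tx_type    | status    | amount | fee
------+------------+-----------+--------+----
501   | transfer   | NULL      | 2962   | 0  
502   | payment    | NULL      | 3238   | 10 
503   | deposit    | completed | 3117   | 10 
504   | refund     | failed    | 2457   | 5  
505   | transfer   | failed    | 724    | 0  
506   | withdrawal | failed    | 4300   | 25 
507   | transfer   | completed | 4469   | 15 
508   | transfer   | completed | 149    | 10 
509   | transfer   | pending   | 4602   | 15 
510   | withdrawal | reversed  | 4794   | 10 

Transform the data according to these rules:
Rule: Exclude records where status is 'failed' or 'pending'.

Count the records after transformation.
6

Step 1: Count records to exclude
  - 3 (failed) + 1 (pending) = 4 records
Step 2: Total records: 10
Step 3: Remaining = 10 - 4 = 6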